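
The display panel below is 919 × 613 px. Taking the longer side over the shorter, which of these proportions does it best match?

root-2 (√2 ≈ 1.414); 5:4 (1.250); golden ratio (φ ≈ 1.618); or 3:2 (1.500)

Ratio = 919 / 613 ≈ 1.499.
Distances: root-2 1.414 (Δ 0.085); 5:4 1.250 (Δ 0.249); golden ratio 1.618 (Δ 0.119); 3:2 1.500 (Δ 0.001).

3:2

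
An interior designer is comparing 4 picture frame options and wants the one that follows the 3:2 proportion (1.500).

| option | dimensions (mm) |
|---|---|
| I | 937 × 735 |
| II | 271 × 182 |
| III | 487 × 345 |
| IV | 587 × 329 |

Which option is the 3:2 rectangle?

Target 3:2 ≈ 1.500.
I: 1.275 (Δ0.225)  II: 1.489 (Δ0.011)  III: 1.412 (Δ0.088)  IV: 1.784 (Δ0.284)

II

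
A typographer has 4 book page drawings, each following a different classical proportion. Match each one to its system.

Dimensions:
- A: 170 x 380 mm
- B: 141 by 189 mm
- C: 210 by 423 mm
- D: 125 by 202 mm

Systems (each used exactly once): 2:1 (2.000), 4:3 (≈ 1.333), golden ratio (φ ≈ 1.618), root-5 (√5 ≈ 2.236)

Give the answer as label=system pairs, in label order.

A=root-5, B=4:3, C=2:1, D=golden ratio

A = 380/170 ≈ 2.235 → root-5 (2.236)
B = 189/141 ≈ 1.340 → 4:3 (1.333)
C = 423/210 ≈ 2.014 → 2:1 (2.000)
D = 202/125 ≈ 1.616 → golden ratio (1.618)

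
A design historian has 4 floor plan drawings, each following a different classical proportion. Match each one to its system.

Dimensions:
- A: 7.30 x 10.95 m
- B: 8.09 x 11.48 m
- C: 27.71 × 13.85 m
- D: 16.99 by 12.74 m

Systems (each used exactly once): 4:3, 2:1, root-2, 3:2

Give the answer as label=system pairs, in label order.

A = 10.95/7.30 ≈ 1.500 → 3:2 (1.500)
B = 11.48/8.09 ≈ 1.419 → root-2 (1.414)
C = 27.71/13.85 ≈ 2.001 → 2:1 (2.000)
D = 16.99/12.74 ≈ 1.334 → 4:3 (1.333)

A=3:2, B=root-2, C=2:1, D=4:3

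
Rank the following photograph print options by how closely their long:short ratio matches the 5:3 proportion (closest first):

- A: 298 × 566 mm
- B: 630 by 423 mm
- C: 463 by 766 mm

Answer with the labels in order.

A: 566/298 ≈ 1.899 → |1.899 − 1.667| = 0.232
B: 630/423 ≈ 1.489 → |1.489 − 1.667| = 0.178
C: 766/463 ≈ 1.654 → |1.654 − 1.667| = 0.013

C, B, A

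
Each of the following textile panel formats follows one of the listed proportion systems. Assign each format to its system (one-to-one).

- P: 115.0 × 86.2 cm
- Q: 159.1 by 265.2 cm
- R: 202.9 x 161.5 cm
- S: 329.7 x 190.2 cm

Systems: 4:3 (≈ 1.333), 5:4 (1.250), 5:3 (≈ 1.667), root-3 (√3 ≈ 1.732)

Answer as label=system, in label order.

P=4:3, Q=5:3, R=5:4, S=root-3

Ratios: P ≈ 1.334; Q ≈ 1.667; R ≈ 1.256; S ≈ 1.733.
Targets: 4:3 ≈ 1.333; 5:4 ≈ 1.250; 5:3 ≈ 1.667; root-3 ≈ 1.732.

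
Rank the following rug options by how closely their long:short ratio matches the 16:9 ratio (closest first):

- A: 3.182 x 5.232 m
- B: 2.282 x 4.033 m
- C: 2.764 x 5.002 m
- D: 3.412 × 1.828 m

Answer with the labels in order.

B, C, D, A

Ratios: A = 5.232 / 3.182 ≈ 1.644; B = 4.033 / 2.282 ≈ 1.767; C = 5.002 / 2.764 ≈ 1.810; D = 3.412 / 1.828 ≈ 1.867.
|Δ from 1.778|: A 0.134; B 0.011; C 0.032; D 0.089.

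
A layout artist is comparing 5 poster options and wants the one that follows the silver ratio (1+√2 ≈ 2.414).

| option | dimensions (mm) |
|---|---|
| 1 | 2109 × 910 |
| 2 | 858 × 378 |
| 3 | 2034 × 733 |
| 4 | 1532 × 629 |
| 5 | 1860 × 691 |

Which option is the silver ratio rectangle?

Ratios (long/short): 1 ≈ 2.318; 2 ≈ 2.270; 3 ≈ 2.775; 4 ≈ 2.436; 5 ≈ 2.692.
silver ratio ≈ 2.414; option 4 is nearest (Δ 0.022).

4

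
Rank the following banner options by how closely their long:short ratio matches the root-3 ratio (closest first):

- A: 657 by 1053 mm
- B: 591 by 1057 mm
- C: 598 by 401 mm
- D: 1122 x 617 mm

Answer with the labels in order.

B, D, A, C

Ratios: A = 1053 / 657 ≈ 1.603; B = 1057 / 591 ≈ 1.788; C = 598 / 401 ≈ 1.491; D = 1122 / 617 ≈ 1.818.
|Δ from 1.732|: A 0.129; B 0.056; C 0.241; D 0.086.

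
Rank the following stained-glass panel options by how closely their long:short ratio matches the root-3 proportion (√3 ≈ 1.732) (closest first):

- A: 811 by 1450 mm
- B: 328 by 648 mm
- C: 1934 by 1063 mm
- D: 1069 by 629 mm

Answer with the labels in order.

D, A, C, B

A: 1450/811 ≈ 1.788 → |1.788 − 1.732| = 0.056
B: 648/328 ≈ 1.976 → |1.976 − 1.732| = 0.244
C: 1934/1063 ≈ 1.819 → |1.819 − 1.732| = 0.087
D: 1069/629 ≈ 1.700 → |1.700 − 1.732| = 0.032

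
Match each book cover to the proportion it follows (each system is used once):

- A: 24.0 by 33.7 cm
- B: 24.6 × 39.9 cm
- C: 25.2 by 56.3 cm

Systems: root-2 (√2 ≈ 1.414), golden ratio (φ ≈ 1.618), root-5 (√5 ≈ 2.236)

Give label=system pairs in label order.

A=root-2, B=golden ratio, C=root-5

A = 33.7/24.0 ≈ 1.404 → root-2 (1.414)
B = 39.9/24.6 ≈ 1.622 → golden ratio (1.618)
C = 56.3/25.2 ≈ 2.234 → root-5 (2.236)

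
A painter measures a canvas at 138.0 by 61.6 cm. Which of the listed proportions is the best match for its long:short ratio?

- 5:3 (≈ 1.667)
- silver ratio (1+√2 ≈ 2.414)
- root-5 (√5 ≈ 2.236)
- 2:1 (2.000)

Ratio = 138.0 / 61.6 ≈ 2.240.
Distances: 5:3 1.667 (Δ 0.573); silver ratio 2.414 (Δ 0.174); root-5 2.236 (Δ 0.004); 2:1 2.000 (Δ 0.240).

root-5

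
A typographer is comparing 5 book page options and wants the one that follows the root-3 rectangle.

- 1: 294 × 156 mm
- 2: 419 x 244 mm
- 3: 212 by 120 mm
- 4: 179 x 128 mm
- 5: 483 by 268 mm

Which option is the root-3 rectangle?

Ratios (long/short): 1 ≈ 1.885; 2 ≈ 1.717; 3 ≈ 1.767; 4 ≈ 1.398; 5 ≈ 1.802.
root-3 ≈ 1.732; option 2 is nearest (Δ 0.015).

2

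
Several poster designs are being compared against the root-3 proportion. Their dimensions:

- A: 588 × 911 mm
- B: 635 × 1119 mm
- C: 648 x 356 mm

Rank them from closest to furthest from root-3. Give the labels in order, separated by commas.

A: 911/588 ≈ 1.549 → |1.549 − 1.732| = 0.183
B: 1119/635 ≈ 1.762 → |1.762 − 1.732| = 0.030
C: 648/356 ≈ 1.820 → |1.820 − 1.732| = 0.088

B, C, A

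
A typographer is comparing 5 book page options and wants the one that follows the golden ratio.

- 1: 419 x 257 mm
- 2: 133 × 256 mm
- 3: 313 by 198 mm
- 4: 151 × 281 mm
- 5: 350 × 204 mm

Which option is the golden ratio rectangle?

Ratios (long/short): 1 ≈ 1.630; 2 ≈ 1.925; 3 ≈ 1.581; 4 ≈ 1.861; 5 ≈ 1.716.
golden ratio ≈ 1.618; option 1 is nearest (Δ 0.012).

1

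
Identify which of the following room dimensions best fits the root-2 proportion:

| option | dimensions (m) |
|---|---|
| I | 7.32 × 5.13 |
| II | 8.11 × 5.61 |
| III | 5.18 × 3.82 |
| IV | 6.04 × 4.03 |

Ratios (long/short): I ≈ 1.427; II ≈ 1.446; III ≈ 1.356; IV ≈ 1.499.
root-2 ≈ 1.414; option I is nearest (Δ 0.013).

I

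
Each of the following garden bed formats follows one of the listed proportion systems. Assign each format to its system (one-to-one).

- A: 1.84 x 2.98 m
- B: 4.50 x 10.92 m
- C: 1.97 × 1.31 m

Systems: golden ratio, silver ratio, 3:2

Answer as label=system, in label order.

A=golden ratio, B=silver ratio, C=3:2

Ratios: A ≈ 1.620; B ≈ 2.427; C ≈ 1.504.
Targets: golden ratio ≈ 1.618; silver ratio ≈ 2.414; 3:2 ≈ 1.500.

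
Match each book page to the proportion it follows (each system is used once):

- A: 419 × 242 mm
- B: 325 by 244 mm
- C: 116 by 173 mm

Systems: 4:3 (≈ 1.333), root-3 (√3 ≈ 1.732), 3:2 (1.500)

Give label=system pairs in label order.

A = 419/242 ≈ 1.731 → root-3 (1.732)
B = 325/244 ≈ 1.332 → 4:3 (1.333)
C = 173/116 ≈ 1.491 → 3:2 (1.500)

A=root-3, B=4:3, C=3:2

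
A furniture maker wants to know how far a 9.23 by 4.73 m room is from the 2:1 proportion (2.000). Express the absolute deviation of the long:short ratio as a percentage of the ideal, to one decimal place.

Ratio = 9.23 / 4.73 ≈ 1.9514.
Ideal 2:1 = 2.0000. |1.9514 − 2.0000| / 2.0000 ≈ 2.43% → 2.4%.

2.4%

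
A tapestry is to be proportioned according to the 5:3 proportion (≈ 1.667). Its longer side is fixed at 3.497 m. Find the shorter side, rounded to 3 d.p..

5:3 ≈ 1.66667.
Shorter side = 3.497 ÷ 1.66667 ≈ 2.09820 → 2.098 m.

2.098 m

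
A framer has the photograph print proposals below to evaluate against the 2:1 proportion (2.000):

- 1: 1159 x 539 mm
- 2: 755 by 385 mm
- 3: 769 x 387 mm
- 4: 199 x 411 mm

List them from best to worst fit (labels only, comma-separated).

Ratios: 1 = 1159 / 539 ≈ 2.150; 2 = 755 / 385 ≈ 1.961; 3 = 769 / 387 ≈ 1.987; 4 = 411 / 199 ≈ 2.065.
|Δ from 2.000|: 1 0.150; 2 0.039; 3 0.013; 4 0.065.

3, 2, 4, 1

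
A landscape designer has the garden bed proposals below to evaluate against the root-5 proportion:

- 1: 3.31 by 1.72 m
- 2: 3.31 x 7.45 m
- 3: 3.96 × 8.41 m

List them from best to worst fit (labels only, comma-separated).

Ratios: 1 = 3.31 / 1.72 ≈ 1.924; 2 = 7.45 / 3.31 ≈ 2.251; 3 = 8.41 / 3.96 ≈ 2.124.
|Δ from 2.236|: 1 0.312; 2 0.015; 3 0.112.

2, 3, 1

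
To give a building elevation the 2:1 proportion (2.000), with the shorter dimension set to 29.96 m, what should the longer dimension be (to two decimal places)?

2:1 = 2.00000.
Longer side = 29.96 × 2.00000 ≈ 59.9200 → 59.92 m.

59.92 m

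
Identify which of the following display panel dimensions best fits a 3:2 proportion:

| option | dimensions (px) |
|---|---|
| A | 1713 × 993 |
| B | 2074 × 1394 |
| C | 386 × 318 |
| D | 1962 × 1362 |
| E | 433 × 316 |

B

Target 3:2 ≈ 1.500.
A: 1.725 (Δ0.225)  B: 1.488 (Δ0.012)  C: 1.214 (Δ0.286)  D: 1.441 (Δ0.059)  E: 1.370 (Δ0.130)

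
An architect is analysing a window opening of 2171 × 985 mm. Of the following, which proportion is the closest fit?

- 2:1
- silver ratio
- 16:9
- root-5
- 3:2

Ratio = 2171 / 985 ≈ 2.204.
Distances: 2:1 2.000 (Δ 0.204); silver ratio 2.414 (Δ 0.210); 16:9 1.778 (Δ 0.426); root-5 2.236 (Δ 0.032); 3:2 1.500 (Δ 0.704).

root-5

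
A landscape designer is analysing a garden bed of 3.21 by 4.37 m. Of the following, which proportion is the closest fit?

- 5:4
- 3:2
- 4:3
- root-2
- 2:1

Ratio = 4.37 / 3.21 ≈ 1.361.
Distances: 5:4 1.250 (Δ 0.111); 3:2 1.500 (Δ 0.139); 4:3 1.333 (Δ 0.028); root-2 1.414 (Δ 0.053); 2:1 2.000 (Δ 0.639).

4:3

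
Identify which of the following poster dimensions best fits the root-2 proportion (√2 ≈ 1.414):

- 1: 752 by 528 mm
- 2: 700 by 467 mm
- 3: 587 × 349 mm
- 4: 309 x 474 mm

Target root-2 ≈ 1.414.
1: 1.424 (Δ0.010)  2: 1.499 (Δ0.085)  3: 1.682 (Δ0.268)  4: 1.534 (Δ0.120)

1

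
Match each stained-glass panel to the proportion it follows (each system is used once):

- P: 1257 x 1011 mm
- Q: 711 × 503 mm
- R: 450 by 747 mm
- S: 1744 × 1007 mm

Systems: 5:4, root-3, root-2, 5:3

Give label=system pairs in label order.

P=5:4, Q=root-2, R=5:3, S=root-3

P = 1257/1011 ≈ 1.243 → 5:4 (1.250)
Q = 711/503 ≈ 1.414 → root-2 (1.414)
R = 747/450 ≈ 1.660 → 5:3 (1.667)
S = 1744/1007 ≈ 1.732 → root-3 (1.732)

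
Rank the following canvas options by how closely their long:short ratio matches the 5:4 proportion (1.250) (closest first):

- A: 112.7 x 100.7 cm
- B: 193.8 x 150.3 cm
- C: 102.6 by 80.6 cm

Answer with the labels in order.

C, B, A

A: 112.7/100.7 ≈ 1.119 → |1.119 − 1.250| = 0.131
B: 193.8/150.3 ≈ 1.289 → |1.289 − 1.250| = 0.039
C: 102.6/80.6 ≈ 1.273 → |1.273 − 1.250| = 0.023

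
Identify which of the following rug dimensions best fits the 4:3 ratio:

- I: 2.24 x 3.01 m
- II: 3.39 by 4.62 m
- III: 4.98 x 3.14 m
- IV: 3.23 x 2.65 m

Target 4:3 ≈ 1.333.
I: 1.344 (Δ0.011)  II: 1.363 (Δ0.030)  III: 1.586 (Δ0.253)  IV: 1.219 (Δ0.114)

I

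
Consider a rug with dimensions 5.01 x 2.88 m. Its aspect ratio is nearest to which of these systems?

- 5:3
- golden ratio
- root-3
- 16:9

Ratio = 5.01 / 2.88 ≈ 1.740.
Distances: 5:3 1.667 (Δ 0.073); golden ratio 1.618 (Δ 0.122); root-3 1.732 (Δ 0.008); 16:9 1.778 (Δ 0.038).

root-3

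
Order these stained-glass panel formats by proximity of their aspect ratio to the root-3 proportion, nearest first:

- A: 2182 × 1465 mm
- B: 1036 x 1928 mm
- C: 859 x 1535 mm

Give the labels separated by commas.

Ratios: A = 2182 / 1465 ≈ 1.489; B = 1928 / 1036 ≈ 1.861; C = 1535 / 859 ≈ 1.787.
|Δ from 1.732|: A 0.243; B 0.129; C 0.055.

C, B, A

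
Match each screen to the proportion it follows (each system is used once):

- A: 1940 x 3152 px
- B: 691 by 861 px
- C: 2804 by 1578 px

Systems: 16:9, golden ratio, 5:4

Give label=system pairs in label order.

A=golden ratio, B=5:4, C=16:9

Ratios: A ≈ 1.625; B ≈ 1.246; C ≈ 1.777.
Targets: 16:9 ≈ 1.778; golden ratio ≈ 1.618; 5:4 ≈ 1.250.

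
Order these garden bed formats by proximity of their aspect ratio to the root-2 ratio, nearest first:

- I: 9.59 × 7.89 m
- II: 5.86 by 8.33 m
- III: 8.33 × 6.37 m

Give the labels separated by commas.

II, III, I

I: 9.59/7.89 ≈ 1.215 → |1.215 − 1.414| = 0.199
II: 8.33/5.86 ≈ 1.422 → |1.422 − 1.414| = 0.008
III: 8.33/6.37 ≈ 1.308 → |1.308 − 1.414| = 0.106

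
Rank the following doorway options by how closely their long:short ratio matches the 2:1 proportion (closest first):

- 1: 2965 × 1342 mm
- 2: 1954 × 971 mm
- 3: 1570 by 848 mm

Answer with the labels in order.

1: 2965/1342 ≈ 2.209 → |2.209 − 2.000| = 0.209
2: 1954/971 ≈ 2.012 → |2.012 − 2.000| = 0.012
3: 1570/848 ≈ 1.851 → |1.851 − 2.000| = 0.149

2, 3, 1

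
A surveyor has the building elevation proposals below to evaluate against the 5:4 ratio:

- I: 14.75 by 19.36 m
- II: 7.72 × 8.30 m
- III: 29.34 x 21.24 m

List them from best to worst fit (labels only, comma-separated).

I, III, II

Ratios: I = 19.36 / 14.75 ≈ 1.313; II = 8.30 / 7.72 ≈ 1.075; III = 29.34 / 21.24 ≈ 1.381.
|Δ from 1.250|: I 0.063; II 0.175; III 0.131.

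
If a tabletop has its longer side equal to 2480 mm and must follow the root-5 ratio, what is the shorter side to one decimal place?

1109.1 mm

root-5 ≈ 2.23607.
Shorter side = 2480 ÷ 2.23607 ≈ 1109.089 → 1109.1 mm.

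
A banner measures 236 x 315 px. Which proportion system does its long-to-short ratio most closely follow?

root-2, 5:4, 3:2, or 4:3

Ratio = 315 / 236 ≈ 1.335.
Distances: root-2 1.414 (Δ 0.079); 5:4 1.250 (Δ 0.085); 3:2 1.500 (Δ 0.165); 4:3 1.333 (Δ 0.002).

4:3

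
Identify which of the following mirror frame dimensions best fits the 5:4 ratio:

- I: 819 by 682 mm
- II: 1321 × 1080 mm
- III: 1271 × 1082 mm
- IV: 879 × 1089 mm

Target 5:4 ≈ 1.250.
I: 1.201 (Δ0.049)  II: 1.223 (Δ0.027)  III: 1.175 (Δ0.075)  IV: 1.239 (Δ0.011)

IV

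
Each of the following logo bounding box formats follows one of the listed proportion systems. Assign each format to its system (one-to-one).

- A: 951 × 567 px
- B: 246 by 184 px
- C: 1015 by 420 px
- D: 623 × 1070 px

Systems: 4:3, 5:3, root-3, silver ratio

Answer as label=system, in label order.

A = 951/567 ≈ 1.677 → 5:3 (1.667)
B = 246/184 ≈ 1.337 → 4:3 (1.333)
C = 1015/420 ≈ 2.417 → silver ratio (2.414)
D = 1070/623 ≈ 1.717 → root-3 (1.732)

A=5:3, B=4:3, C=silver ratio, D=root-3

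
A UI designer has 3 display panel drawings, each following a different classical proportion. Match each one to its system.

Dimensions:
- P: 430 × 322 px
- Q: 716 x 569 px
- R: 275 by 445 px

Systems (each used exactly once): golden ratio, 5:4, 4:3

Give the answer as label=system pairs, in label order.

Ratios: P ≈ 1.335; Q ≈ 1.258; R ≈ 1.618.
Targets: golden ratio ≈ 1.618; 5:4 ≈ 1.250; 4:3 ≈ 1.333.

P=4:3, Q=5:4, R=golden ratio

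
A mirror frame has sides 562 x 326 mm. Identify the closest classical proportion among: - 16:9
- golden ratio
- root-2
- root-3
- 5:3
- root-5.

562/326 ≈ 1.724. Nearest candidates are root-3 (1.732, off by 0.008) and 16:9 (1.778, off by 0.054).

root-3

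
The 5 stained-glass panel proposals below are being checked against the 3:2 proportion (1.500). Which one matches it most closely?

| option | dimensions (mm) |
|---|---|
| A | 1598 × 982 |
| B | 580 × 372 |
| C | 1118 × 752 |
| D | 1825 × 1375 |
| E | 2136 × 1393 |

Target 3:2 ≈ 1.500.
A: 1.627 (Δ0.127)  B: 1.559 (Δ0.059)  C: 1.487 (Δ0.013)  D: 1.327 (Δ0.173)  E: 1.533 (Δ0.033)

C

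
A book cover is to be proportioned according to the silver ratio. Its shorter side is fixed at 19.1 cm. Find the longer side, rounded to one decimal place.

silver ratio ≈ 2.41421.
Longer side = 19.1 × 2.41421 ≈ 46.111 → 46.1 cm.

46.1 cm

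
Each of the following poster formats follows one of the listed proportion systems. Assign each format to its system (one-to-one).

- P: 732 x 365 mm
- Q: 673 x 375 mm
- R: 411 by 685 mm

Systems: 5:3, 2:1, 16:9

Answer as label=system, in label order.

P=2:1, Q=16:9, R=5:3

Ratios: P ≈ 2.005; Q ≈ 1.795; R ≈ 1.667.
Targets: 5:3 ≈ 1.667; 2:1 ≈ 2.000; 16:9 ≈ 1.778.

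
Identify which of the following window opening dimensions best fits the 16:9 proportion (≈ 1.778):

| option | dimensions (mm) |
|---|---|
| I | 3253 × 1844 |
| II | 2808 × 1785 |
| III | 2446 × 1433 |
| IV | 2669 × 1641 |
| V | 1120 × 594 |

Ratios (long/short): I ≈ 1.764; II ≈ 1.573; III ≈ 1.707; IV ≈ 1.626; V ≈ 1.886.
16:9 ≈ 1.778; option I is nearest (Δ 0.014).

I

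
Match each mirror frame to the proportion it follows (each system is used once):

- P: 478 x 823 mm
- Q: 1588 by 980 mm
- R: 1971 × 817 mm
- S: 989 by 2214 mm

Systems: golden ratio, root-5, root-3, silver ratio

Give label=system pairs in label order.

P=root-3, Q=golden ratio, R=silver ratio, S=root-5

P = 823/478 ≈ 1.722 → root-3 (1.732)
Q = 1588/980 ≈ 1.620 → golden ratio (1.618)
R = 1971/817 ≈ 2.412 → silver ratio (2.414)
S = 2214/989 ≈ 2.239 → root-5 (2.236)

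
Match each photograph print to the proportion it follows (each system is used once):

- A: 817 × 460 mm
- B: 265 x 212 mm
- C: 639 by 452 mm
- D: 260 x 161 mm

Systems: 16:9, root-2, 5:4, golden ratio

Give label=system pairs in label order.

A=16:9, B=5:4, C=root-2, D=golden ratio

Ratios: A ≈ 1.776; B ≈ 1.250; C ≈ 1.414; D ≈ 1.615.
Targets: 16:9 ≈ 1.778; root-2 ≈ 1.414; 5:4 ≈ 1.250; golden ratio ≈ 1.618.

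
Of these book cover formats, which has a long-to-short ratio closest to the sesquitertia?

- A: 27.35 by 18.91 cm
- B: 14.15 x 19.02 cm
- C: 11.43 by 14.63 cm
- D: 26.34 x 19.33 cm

B

Ratios (long/short): A ≈ 1.446; B ≈ 1.344; C ≈ 1.280; D ≈ 1.363.
4:3 ≈ 1.333; option B is nearest (Δ 0.011).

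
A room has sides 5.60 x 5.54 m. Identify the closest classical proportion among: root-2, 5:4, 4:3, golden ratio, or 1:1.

Ratio = 5.60 / 5.54 ≈ 1.011.
Distances: root-2 1.414 (Δ 0.403); 5:4 1.250 (Δ 0.239); 4:3 1.333 (Δ 0.322); golden ratio 1.618 (Δ 0.607); 1:1 1.000 (Δ 0.011).

1:1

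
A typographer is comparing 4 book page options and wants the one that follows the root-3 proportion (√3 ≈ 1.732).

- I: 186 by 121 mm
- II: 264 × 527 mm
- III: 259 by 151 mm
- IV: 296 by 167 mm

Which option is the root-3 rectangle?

III

Ratios (long/short): I ≈ 1.537; II ≈ 1.996; III ≈ 1.715; IV ≈ 1.772.
root-3 ≈ 1.732; option III is nearest (Δ 0.017).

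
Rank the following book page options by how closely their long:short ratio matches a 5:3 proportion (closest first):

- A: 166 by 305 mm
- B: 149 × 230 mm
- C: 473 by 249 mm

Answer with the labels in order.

B, A, C

A: 305/166 ≈ 1.837 → |1.837 − 1.667| = 0.170
B: 230/149 ≈ 1.544 → |1.544 − 1.667| = 0.123
C: 473/249 ≈ 1.900 → |1.900 − 1.667| = 0.233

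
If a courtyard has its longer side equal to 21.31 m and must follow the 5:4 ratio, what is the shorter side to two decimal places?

17.05 m

5:4 = 1.25000.
Shorter side = 21.31 ÷ 1.25000 ≈ 17.0480 → 17.05 m.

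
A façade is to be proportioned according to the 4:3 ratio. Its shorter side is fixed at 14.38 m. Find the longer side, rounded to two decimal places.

4:3 ≈ 1.33333.
Longer side = 14.38 × 1.33333 ≈ 19.1733 → 19.17 m.

19.17 m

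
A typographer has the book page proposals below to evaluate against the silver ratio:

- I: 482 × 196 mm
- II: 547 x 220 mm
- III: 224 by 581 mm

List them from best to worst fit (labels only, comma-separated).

I: 482/196 ≈ 2.459 → |2.459 − 2.414| = 0.045
II: 547/220 ≈ 2.486 → |2.486 − 2.414| = 0.072
III: 581/224 ≈ 2.594 → |2.594 − 2.414| = 0.180

I, II, III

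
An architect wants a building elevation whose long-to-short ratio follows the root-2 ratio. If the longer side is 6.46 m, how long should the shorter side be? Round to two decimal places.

root-2 ≈ 1.41421.
Shorter side = 6.46 ÷ 1.41421 ≈ 4.5679 → 4.57 m.

4.57 m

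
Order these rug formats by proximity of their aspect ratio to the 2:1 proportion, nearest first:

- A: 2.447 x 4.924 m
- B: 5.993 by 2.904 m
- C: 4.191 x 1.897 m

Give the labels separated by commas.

A: 4.924/2.447 ≈ 2.012 → |2.012 − 2.000| = 0.012
B: 5.993/2.904 ≈ 2.064 → |2.064 − 2.000| = 0.064
C: 4.191/1.897 ≈ 2.209 → |2.209 − 2.000| = 0.209

A, B, C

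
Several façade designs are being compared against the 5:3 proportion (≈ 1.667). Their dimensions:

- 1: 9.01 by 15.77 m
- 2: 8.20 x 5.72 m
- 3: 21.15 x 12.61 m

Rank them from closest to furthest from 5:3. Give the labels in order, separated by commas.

Ratios: 1 = 15.77 / 9.01 ≈ 1.750; 2 = 8.20 / 5.72 ≈ 1.434; 3 = 21.15 / 12.61 ≈ 1.677.
|Δ from 1.667|: 1 0.083; 2 0.233; 3 0.010.

3, 1, 2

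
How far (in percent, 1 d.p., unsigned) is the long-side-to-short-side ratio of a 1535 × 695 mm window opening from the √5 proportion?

1.2%

Ratio = 1535 / 695 ≈ 2.2086.
Ideal root-5 ≈ 2.2361. |2.2086 − 2.2361| / 2.2361 ≈ 1.23% → 1.2%.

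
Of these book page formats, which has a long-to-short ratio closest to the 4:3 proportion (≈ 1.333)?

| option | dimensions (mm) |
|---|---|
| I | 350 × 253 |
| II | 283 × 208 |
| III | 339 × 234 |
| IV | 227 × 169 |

Target 4:3 ≈ 1.333.
I: 1.383 (Δ0.050)  II: 1.361 (Δ0.028)  III: 1.449 (Δ0.116)  IV: 1.343 (Δ0.010)

IV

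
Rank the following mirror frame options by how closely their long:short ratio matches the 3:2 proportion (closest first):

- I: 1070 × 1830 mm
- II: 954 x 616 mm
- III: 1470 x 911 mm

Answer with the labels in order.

II, III, I

Ratios: I = 1830 / 1070 ≈ 1.710; II = 954 / 616 ≈ 1.549; III = 1470 / 911 ≈ 1.614.
|Δ from 1.500|: I 0.210; II 0.049; III 0.114.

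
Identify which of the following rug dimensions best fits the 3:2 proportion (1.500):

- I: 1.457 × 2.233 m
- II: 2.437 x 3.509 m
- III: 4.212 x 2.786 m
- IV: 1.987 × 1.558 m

III

Ratios (long/short): I ≈ 1.533; II ≈ 1.440; III ≈ 1.512; IV ≈ 1.275.
3:2 ≈ 1.500; option III is nearest (Δ 0.012).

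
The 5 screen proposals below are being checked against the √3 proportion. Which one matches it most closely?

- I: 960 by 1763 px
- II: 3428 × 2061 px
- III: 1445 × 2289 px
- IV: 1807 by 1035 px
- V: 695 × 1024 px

Ratios (long/short): I ≈ 1.836; II ≈ 1.663; III ≈ 1.584; IV ≈ 1.746; V ≈ 1.473.
root-3 ≈ 1.732; option IV is nearest (Δ 0.014).

IV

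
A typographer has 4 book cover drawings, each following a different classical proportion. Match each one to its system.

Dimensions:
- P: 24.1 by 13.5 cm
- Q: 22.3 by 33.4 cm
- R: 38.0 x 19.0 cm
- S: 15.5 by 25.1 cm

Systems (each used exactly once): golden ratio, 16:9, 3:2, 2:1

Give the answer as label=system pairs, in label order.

P=16:9, Q=3:2, R=2:1, S=golden ratio

Ratios: P ≈ 1.785; Q ≈ 1.498; R ≈ 2.000; S ≈ 1.619.
Targets: golden ratio ≈ 1.618; 16:9 ≈ 1.778; 3:2 ≈ 1.500; 2:1 ≈ 2.000.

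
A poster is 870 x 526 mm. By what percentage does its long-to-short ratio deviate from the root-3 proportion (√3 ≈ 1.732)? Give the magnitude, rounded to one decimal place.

4.5%

Ratio = 870 / 526 ≈ 1.6540.
Ideal root-3 ≈ 1.7321. |1.6540 − 1.7321| / 1.7321 ≈ 4.51% → 4.5%.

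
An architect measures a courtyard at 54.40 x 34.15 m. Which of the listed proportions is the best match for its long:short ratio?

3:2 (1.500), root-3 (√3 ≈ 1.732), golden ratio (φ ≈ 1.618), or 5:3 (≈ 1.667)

54.40/34.15 ≈ 1.593. Nearest candidates are golden ratio (1.618, off by 0.025) and 5:3 (1.667, off by 0.074).

golden ratio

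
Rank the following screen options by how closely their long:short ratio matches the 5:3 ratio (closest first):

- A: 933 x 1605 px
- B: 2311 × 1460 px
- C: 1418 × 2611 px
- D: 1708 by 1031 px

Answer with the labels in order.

D, A, B, C

A: 1605/933 ≈ 1.720 → |1.720 − 1.667| = 0.053
B: 2311/1460 ≈ 1.583 → |1.583 − 1.667| = 0.084
C: 2611/1418 ≈ 1.841 → |1.841 − 1.667| = 0.174
D: 1708/1031 ≈ 1.657 → |1.657 − 1.667| = 0.010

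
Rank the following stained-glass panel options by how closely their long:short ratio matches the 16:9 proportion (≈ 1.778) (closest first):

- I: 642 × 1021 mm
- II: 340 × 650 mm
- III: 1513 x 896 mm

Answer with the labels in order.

Ratios: I = 1021 / 642 ≈ 1.590; II = 650 / 340 ≈ 1.912; III = 1513 / 896 ≈ 1.689.
|Δ from 1.778|: I 0.188; II 0.134; III 0.089.

III, II, I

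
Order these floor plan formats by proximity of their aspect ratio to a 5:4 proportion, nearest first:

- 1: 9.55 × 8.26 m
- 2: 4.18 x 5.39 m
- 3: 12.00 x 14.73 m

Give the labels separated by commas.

1: 9.55/8.26 ≈ 1.156 → |1.156 − 1.250| = 0.094
2: 5.39/4.18 ≈ 1.289 → |1.289 − 1.250| = 0.039
3: 14.73/12.00 ≈ 1.228 → |1.228 − 1.250| = 0.022

3, 2, 1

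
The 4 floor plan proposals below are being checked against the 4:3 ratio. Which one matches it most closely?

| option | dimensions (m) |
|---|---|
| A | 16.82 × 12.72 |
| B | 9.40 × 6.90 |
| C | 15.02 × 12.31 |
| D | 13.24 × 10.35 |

A

Ratios (long/short): A ≈ 1.322; B ≈ 1.362; C ≈ 1.220; D ≈ 1.279.
4:3 ≈ 1.333; option A is nearest (Δ 0.011).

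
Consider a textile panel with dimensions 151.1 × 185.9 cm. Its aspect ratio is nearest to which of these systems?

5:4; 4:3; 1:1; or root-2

5:4

Ratio = 185.9 / 151.1 ≈ 1.230.
Distances: 5:4 1.250 (Δ 0.020); 4:3 1.333 (Δ 0.103); 1:1 1.000 (Δ 0.230); root-2 1.414 (Δ 0.184).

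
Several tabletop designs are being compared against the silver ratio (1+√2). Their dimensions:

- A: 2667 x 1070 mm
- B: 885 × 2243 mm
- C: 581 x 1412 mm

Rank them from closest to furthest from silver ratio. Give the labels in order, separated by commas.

A: 2667/1070 ≈ 2.493 → |2.493 − 2.414| = 0.079
B: 2243/885 ≈ 2.534 → |2.534 − 2.414| = 0.120
C: 1412/581 ≈ 2.430 → |2.430 − 2.414| = 0.016

C, A, B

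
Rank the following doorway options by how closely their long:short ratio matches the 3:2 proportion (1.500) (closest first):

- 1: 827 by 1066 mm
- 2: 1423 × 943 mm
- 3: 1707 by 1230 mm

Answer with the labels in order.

1: 1066/827 ≈ 1.289 → |1.289 − 1.500| = 0.211
2: 1423/943 ≈ 1.509 → |1.509 − 1.500| = 0.009
3: 1707/1230 ≈ 1.388 → |1.388 − 1.500| = 0.112

2, 3, 1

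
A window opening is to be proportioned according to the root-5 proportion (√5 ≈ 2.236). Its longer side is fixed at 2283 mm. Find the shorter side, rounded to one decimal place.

1021.0 mm

root-5 ≈ 2.23607.
Shorter side = 2283 ÷ 2.23607 ≈ 1020.988 → 1021.0 mm.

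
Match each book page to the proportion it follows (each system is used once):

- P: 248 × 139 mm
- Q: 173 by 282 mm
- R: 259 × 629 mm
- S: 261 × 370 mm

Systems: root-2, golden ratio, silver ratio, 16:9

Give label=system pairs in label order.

P=16:9, Q=golden ratio, R=silver ratio, S=root-2

Ratios: P ≈ 1.784; Q ≈ 1.630; R ≈ 2.429; S ≈ 1.418.
Targets: root-2 ≈ 1.414; golden ratio ≈ 1.618; silver ratio ≈ 2.414; 16:9 ≈ 1.778.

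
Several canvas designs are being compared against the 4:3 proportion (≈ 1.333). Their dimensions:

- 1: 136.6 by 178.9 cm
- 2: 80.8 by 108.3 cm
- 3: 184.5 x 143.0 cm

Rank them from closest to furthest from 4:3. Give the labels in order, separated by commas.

2, 1, 3

1: 178.9/136.6 ≈ 1.310 → |1.310 − 1.333| = 0.023
2: 108.3/80.8 ≈ 1.340 → |1.340 − 1.333| = 0.007
3: 184.5/143.0 ≈ 1.290 → |1.290 − 1.333| = 0.043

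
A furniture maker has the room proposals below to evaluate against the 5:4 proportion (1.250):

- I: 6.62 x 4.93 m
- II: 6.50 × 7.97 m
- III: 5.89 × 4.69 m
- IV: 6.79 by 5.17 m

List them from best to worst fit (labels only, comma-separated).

Ratios: I = 6.62 / 4.93 ≈ 1.343; II = 7.97 / 6.50 ≈ 1.226; III = 5.89 / 4.69 ≈ 1.256; IV = 6.79 / 5.17 ≈ 1.313.
|Δ from 1.250|: I 0.093; II 0.024; III 0.006; IV 0.063.

III, II, IV, I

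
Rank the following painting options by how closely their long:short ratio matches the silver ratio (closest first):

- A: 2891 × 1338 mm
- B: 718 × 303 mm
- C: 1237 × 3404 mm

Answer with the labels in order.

B, A, C

A: 2891/1338 ≈ 2.161 → |2.161 − 2.414| = 0.253
B: 718/303 ≈ 2.370 → |2.370 − 2.414| = 0.044
C: 3404/1237 ≈ 2.752 → |2.752 − 2.414| = 0.338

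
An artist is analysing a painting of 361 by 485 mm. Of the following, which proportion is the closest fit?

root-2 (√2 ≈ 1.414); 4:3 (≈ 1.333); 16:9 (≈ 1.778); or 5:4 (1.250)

Ratio = 485 / 361 ≈ 1.343.
Distances: root-2 1.414 (Δ 0.071); 4:3 1.333 (Δ 0.010); 16:9 1.778 (Δ 0.435); 5:4 1.250 (Δ 0.093).

4:3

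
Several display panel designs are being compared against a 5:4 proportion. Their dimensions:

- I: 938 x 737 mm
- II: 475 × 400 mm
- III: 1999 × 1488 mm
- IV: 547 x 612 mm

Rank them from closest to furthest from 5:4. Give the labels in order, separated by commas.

I, II, III, IV

I: 938/737 ≈ 1.273 → |1.273 − 1.250| = 0.023
II: 475/400 ≈ 1.188 → |1.188 − 1.250| = 0.062
III: 1999/1488 ≈ 1.343 → |1.343 − 1.250| = 0.093
IV: 612/547 ≈ 1.119 → |1.119 − 1.250| = 0.131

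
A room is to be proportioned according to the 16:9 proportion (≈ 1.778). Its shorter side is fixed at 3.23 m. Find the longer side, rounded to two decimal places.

16:9 ≈ 1.77778.
Longer side = 3.23 × 1.77778 ≈ 5.7422 → 5.74 m.

5.74 m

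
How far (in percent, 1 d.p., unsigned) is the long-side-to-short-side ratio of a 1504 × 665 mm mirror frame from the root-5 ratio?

1.1%

Ratio = 1504 / 665 ≈ 2.2617.
Ideal root-5 ≈ 2.2361. |2.2617 − 2.2361| / 2.2361 ≈ 1.14% → 1.1%.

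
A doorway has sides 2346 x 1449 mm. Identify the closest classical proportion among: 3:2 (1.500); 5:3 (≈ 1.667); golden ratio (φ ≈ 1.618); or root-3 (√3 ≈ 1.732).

golden ratio

2346/1449 ≈ 1.619. Nearest candidates are golden ratio (1.618, off by 0.001) and 5:3 (1.667, off by 0.048).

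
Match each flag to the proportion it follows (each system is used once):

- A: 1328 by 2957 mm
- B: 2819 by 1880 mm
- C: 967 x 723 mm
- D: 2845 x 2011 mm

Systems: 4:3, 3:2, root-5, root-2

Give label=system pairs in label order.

A=root-5, B=3:2, C=4:3, D=root-2

Ratios: A ≈ 2.227; B ≈ 1.499; C ≈ 1.337; D ≈ 1.415.
Targets: 4:3 ≈ 1.333; 3:2 ≈ 1.500; root-5 ≈ 2.236; root-2 ≈ 1.414.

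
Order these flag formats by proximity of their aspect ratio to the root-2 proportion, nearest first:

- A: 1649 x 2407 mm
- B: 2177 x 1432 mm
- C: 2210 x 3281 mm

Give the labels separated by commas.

A, C, B

Ratios: A = 2407 / 1649 ≈ 1.460; B = 2177 / 1432 ≈ 1.520; C = 3281 / 2210 ≈ 1.485.
|Δ from 1.414|: A 0.046; B 0.106; C 0.071.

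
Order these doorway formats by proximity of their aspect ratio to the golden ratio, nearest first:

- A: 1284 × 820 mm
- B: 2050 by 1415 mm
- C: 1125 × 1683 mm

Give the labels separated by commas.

A, C, B

A: 1284/820 ≈ 1.566 → |1.566 − 1.618| = 0.052
B: 2050/1415 ≈ 1.449 → |1.449 − 1.618| = 0.169
C: 1683/1125 ≈ 1.496 → |1.496 − 1.618| = 0.122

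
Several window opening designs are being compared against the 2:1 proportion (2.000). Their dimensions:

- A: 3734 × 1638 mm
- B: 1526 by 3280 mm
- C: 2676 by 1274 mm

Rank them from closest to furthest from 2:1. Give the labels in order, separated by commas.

A: 3734/1638 ≈ 2.280 → |2.280 − 2.000| = 0.280
B: 3280/1526 ≈ 2.149 → |2.149 − 2.000| = 0.149
C: 2676/1274 ≈ 2.100 → |2.100 − 2.000| = 0.100

C, B, A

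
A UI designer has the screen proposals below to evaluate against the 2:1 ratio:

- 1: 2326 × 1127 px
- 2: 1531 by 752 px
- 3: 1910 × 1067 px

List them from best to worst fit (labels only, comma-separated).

2, 1, 3

1: 2326/1127 ≈ 2.064 → |2.064 − 2.000| = 0.064
2: 1531/752 ≈ 2.036 → |2.036 − 2.000| = 0.036
3: 1910/1067 ≈ 1.790 → |1.790 − 2.000| = 0.210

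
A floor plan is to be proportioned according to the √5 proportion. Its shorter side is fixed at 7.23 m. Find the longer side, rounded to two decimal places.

16.17 m

root-5 ≈ 2.23607.
Longer side = 7.23 × 2.23607 ≈ 16.1668 → 16.17 m.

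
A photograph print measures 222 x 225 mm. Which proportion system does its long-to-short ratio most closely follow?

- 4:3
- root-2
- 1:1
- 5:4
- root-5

1:1

Ratio = 225 / 222 ≈ 1.014.
Distances: 4:3 1.333 (Δ 0.319); root-2 1.414 (Δ 0.400); 1:1 1.000 (Δ 0.014); 5:4 1.250 (Δ 0.236); root-5 2.236 (Δ 1.222).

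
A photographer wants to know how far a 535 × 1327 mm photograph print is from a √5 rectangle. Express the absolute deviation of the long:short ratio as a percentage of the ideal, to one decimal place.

10.9%

Ratio = 1327 / 535 ≈ 2.4804.
Ideal root-5 ≈ 2.2361. |2.4804 − 2.2361| / 2.2361 ≈ 10.93% → 10.9%.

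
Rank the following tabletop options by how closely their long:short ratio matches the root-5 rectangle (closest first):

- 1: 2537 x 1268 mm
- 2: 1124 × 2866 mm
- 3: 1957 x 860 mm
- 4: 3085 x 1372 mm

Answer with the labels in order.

4, 3, 1, 2

Ratios: 1 = 2537 / 1268 ≈ 2.001; 2 = 2866 / 1124 ≈ 2.550; 3 = 1957 / 860 ≈ 2.276; 4 = 3085 / 1372 ≈ 2.249.
|Δ from 2.236|: 1 0.235; 2 0.314; 3 0.040; 4 0.013.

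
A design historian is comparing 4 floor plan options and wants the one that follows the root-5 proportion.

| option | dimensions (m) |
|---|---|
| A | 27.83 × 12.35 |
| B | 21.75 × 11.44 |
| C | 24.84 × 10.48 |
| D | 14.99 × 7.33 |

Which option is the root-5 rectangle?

A

Ratios (long/short): A ≈ 2.253; B ≈ 1.901; C ≈ 2.370; D ≈ 2.045.
root-5 ≈ 2.236; option A is nearest (Δ 0.017).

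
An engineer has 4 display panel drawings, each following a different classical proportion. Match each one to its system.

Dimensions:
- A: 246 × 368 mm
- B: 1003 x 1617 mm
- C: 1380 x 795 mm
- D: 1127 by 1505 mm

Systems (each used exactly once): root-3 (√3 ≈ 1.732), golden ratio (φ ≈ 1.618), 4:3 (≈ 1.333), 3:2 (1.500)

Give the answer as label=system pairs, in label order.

Ratios: A ≈ 1.496; B ≈ 1.612; C ≈ 1.736; D ≈ 1.335.
Targets: root-3 ≈ 1.732; golden ratio ≈ 1.618; 4:3 ≈ 1.333; 3:2 ≈ 1.500.

A=3:2, B=golden ratio, C=root-3, D=4:3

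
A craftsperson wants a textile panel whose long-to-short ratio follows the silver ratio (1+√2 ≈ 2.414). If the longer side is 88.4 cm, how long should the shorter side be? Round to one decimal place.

silver ratio ≈ 2.41421.
Shorter side = 88.4 ÷ 2.41421 ≈ 36.617 → 36.6 cm.

36.6 cm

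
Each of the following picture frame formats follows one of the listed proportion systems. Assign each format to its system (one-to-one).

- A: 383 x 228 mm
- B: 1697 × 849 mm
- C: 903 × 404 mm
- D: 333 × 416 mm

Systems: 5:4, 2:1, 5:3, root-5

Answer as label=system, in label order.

A = 383/228 ≈ 1.680 → 5:3 (1.667)
B = 1697/849 ≈ 1.999 → 2:1 (2.000)
C = 903/404 ≈ 2.235 → root-5 (2.236)
D = 416/333 ≈ 1.249 → 5:4 (1.250)

A=5:3, B=2:1, C=root-5, D=5:4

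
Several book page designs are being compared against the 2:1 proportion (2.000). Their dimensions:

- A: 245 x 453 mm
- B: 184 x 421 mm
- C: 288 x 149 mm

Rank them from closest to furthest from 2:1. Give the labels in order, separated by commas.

Ratios: A = 453 / 245 ≈ 1.849; B = 421 / 184 ≈ 2.288; C = 288 / 149 ≈ 1.933.
|Δ from 2.000|: A 0.151; B 0.288; C 0.067.

C, A, B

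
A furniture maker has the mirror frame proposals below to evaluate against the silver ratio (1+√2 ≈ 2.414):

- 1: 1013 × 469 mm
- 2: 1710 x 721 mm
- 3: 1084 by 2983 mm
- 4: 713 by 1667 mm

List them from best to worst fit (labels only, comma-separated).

2, 4, 1, 3

1: 1013/469 ≈ 2.160 → |2.160 − 2.414| = 0.254
2: 1710/721 ≈ 2.372 → |2.372 − 2.414| = 0.042
3: 2983/1084 ≈ 2.752 → |2.752 − 2.414| = 0.338
4: 1667/713 ≈ 2.338 → |2.338 − 2.414| = 0.076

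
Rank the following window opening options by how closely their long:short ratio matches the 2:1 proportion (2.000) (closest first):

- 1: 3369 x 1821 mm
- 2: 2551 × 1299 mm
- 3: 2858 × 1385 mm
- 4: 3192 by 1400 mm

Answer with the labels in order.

1: 3369/1821 ≈ 1.850 → |1.850 − 2.000| = 0.150
2: 2551/1299 ≈ 1.964 → |1.964 − 2.000| = 0.036
3: 2858/1385 ≈ 2.064 → |2.064 − 2.000| = 0.064
4: 3192/1400 ≈ 2.280 → |2.280 − 2.000| = 0.280

2, 3, 1, 4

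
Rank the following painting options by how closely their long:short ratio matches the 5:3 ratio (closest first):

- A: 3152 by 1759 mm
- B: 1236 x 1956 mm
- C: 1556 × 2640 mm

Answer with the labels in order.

C, B, A

Ratios: A = 3152 / 1759 ≈ 1.792; B = 1956 / 1236 ≈ 1.583; C = 2640 / 1556 ≈ 1.697.
|Δ from 1.667|: A 0.125; B 0.084; C 0.030.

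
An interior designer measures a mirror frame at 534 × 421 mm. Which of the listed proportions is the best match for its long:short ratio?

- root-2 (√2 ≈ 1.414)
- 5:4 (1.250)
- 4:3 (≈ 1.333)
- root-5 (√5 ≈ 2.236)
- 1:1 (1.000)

5:4

534/421 ≈ 1.268. Nearest candidates are 5:4 (1.250, off by 0.018) and 4:3 (1.333, off by 0.065).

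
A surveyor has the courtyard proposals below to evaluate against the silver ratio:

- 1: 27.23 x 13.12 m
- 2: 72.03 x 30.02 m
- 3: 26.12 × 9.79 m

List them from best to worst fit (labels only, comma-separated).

1: 27.23/13.12 ≈ 2.075 → |2.075 − 2.414| = 0.339
2: 72.03/30.02 ≈ 2.399 → |2.399 − 2.414| = 0.015
3: 26.12/9.79 ≈ 2.668 → |2.668 − 2.414| = 0.254

2, 3, 1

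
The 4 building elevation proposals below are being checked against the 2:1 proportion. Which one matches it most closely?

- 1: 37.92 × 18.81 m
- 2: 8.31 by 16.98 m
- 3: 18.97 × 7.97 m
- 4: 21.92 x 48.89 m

1

Target 2:1 ≈ 2.000.
1: 2.016 (Δ0.016)  2: 2.043 (Δ0.043)  3: 2.380 (Δ0.380)  4: 2.230 (Δ0.230)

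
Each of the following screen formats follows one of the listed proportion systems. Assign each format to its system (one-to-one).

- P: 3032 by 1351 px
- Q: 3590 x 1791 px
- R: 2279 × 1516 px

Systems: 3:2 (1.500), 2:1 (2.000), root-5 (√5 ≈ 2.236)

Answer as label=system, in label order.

P=root-5, Q=2:1, R=3:2

Ratios: P ≈ 2.244; Q ≈ 2.004; R ≈ 1.503.
Targets: 3:2 ≈ 1.500; 2:1 ≈ 2.000; root-5 ≈ 2.236.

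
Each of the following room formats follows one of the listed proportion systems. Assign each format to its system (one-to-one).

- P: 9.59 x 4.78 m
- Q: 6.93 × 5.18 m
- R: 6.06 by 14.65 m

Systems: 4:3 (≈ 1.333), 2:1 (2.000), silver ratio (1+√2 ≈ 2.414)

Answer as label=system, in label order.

P=2:1, Q=4:3, R=silver ratio

Ratios: P ≈ 2.006; Q ≈ 1.338; R ≈ 2.417.
Targets: 4:3 ≈ 1.333; 2:1 ≈ 2.000; silver ratio ≈ 2.414.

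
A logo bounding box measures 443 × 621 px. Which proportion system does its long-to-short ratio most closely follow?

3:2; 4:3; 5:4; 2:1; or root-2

621/443 ≈ 1.402. Nearest candidates are root-2 (1.414, off by 0.012) and 4:3 (1.333, off by 0.069).

root-2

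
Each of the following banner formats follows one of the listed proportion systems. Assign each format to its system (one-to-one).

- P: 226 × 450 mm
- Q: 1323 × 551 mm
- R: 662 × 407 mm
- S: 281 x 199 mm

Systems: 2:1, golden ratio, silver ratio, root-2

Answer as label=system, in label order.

P=2:1, Q=silver ratio, R=golden ratio, S=root-2

P = 450/226 ≈ 1.991 → 2:1 (2.000)
Q = 1323/551 ≈ 2.401 → silver ratio (2.414)
R = 662/407 ≈ 1.627 → golden ratio (1.618)
S = 281/199 ≈ 1.412 → root-2 (1.414)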